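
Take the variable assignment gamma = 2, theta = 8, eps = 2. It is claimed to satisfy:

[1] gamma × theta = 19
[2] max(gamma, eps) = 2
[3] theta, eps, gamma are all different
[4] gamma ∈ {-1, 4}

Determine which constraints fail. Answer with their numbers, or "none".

The assignment fails constraints 1, 3, 4.

[1] gamma × theta = 2 × 8 = 16, not 19 — does not hold.
[2] max(2, 2) = 2 — holds.
[3] eps = gamma = 2, not all different — does not hold.
[4] gamma = 2 is not in {-1, 4} — does not hold.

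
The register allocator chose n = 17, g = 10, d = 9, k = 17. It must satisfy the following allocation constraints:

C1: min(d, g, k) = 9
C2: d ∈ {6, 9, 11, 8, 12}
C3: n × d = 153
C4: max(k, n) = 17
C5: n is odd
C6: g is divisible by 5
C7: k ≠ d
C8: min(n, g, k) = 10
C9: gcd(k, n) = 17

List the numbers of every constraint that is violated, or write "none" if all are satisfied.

All constraints are satisfied.

C1: min(9, 10, 17) = 9 — satisfied.
C2: d = 9 is in {6, 9, 11, 8, 12} — satisfied.
C3: n × d = 17 × 9 = 153 — satisfied.
C4: max(17, 17) = 17 — satisfied.
C5: n = 17 is odd — satisfied.
C6: 10 / 5 = 2, so 5 divides 10 — satisfied.
C7: k = 17, d = 9; distinct — satisfied.
C8: min(17, 10, 17) = 10 — satisfied.
C9: gcd(17, 17) = 17 — satisfied.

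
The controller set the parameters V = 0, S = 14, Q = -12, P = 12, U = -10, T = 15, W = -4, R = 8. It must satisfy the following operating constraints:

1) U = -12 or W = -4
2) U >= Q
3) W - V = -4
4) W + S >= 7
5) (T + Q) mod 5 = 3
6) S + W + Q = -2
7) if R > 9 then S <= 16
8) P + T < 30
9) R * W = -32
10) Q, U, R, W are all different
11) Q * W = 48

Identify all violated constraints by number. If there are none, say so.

1) U = -10 ≠ -12, but W = -4 = -4 (second disjunct)  true
2) U = -10, Q = -12; -10 ≥ -12  true
3) W - V = -4 - 0 = -4  true
4) W + S = -4 + 14 = 10; 10 ≥ 7  true
5) T + Q = 3; 3 mod 5 = 3  true
6) S + W + Q = 14 + (-4) + (-12) = -2  true
7) R = 8, not > 9; antecedent false, conditional vacuously true  true
8) P + T = 12 + 15 = 27; 27 < 30  true
9) R * W = 8 * (-4) = -32  true
10) values -12, -10, 8, -4 are pairwise distinct  true
11) Q * W = -12 * (-4) = 48  true

No violations.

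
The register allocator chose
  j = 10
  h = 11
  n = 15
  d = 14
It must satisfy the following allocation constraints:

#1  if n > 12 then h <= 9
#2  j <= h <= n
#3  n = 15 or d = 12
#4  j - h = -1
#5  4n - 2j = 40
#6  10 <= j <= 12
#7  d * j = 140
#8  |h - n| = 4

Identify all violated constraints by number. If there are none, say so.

#1 n = 15 > 12, so we need h ≤ 9; but h = 11 > 9  ✘
#2 values 10 <= 11 <= 15  ✔
#3 n = 15 = 15 (first disjunct)  ✔
#4 j - h = 10 - 11 = -1  ✔
#5 4n - 2j = 4(15) - 2(10) = 40  ✔
#6 j = 10 lies in [10, 12]  ✔
#7 d * j = 14 * 10 = 140  ✔
#8 |11 - 15| = 4  ✔

The assignment fails constraint 1.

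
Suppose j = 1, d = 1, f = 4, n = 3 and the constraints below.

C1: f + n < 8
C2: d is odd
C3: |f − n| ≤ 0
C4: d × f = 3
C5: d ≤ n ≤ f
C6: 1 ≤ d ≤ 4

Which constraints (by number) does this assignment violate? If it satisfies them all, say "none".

Violated: 3, 4.

C1: f + n = 4 + 3 = 7; 7 < 8  ✓
C2: d = 1 is odd  ✓
C3: |4 − 3| = 1; 1 > 0, exceeds bound 0  ✗
C4: d × f = 1 × 4 = 4, not 3  ✗
C5: values 1 ≤ 3 ≤ 4  ✓
C6: d = 1 lies in [1, 4]  ✓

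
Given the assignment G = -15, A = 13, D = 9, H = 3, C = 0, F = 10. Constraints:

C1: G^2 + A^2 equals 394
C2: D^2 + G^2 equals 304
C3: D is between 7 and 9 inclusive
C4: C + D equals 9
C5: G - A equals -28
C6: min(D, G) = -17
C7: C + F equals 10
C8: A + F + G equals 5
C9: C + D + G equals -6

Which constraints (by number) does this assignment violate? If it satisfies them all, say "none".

C1: G^2 + A^2 = (-15)^2 + 13^2 = 225 + 169 = 394 — OK.
C2: D^2 + G^2 = 9^2 + (-15)^2 = 81 + 225 = 306, not 304 — violated.
C3: D = 9 lies in [7, 9] — OK.
C4: C + D = 0 + 9 = 9 — OK.
C5: G - A = -15 - 13 = -28 — OK.
C6: min(9, -15) = -15, not -17 — violated.
C7: C + F = 0 + 10 = 10 — OK.
C8: A + F + G = 13 + 10 + (-15) = 8, not 5 — violated.
C9: C + D + G = 0 + 9 + (-15) = -6 — OK.

No — constraints 2, 6, 8 are not satisfied.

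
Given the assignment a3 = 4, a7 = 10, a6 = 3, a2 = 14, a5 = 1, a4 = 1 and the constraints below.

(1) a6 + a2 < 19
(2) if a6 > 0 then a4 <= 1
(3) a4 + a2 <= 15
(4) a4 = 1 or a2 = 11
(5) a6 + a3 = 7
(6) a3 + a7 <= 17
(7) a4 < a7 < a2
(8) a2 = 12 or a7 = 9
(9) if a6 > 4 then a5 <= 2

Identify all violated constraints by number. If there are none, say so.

Violated: 8.

(1) a6 + a2 = 3 + 14 = 17; 17 < 19 — holds.
(2) a6 = 3 > 0, so we need a4 ≤ 1; a4 = 1 ≤ 1 — holds.
(3) a4 + a2 = 1 + 14 = 15; 15 ≤ 15 — holds.
(4) a4 = 1 = 1 (first disjunct) — holds.
(5) a6 + a3 = 3 + 4 = 7 — holds.
(6) a3 + a7 = 4 + 10 = 14; 14 ≤ 17 — holds.
(7) values 1 < 10 < 14 — holds.
(8) a2 = 14 ≠ 12 and a7 = 10 ≠ 9; both disjuncts false — does not hold.
(9) a6 = 3, not > 4; antecedent false, conditional vacuously true — holds.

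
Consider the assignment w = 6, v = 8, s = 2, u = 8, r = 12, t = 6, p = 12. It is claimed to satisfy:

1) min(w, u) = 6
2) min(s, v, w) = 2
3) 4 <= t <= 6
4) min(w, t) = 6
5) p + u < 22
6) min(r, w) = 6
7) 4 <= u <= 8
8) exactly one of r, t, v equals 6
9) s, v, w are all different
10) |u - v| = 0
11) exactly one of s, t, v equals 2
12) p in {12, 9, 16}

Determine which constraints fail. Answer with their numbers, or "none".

1) min(6, 8) = 6 — holds.
2) min(2, 8, 6) = 2 — holds.
3) t = 6 lies in [4, 6] — holds.
4) min(6, 6) = 6 — holds.
5) p + u = 12 + 8 = 20; 20 < 22 — holds.
6) min(12, 6) = 6 — holds.
7) u = 8 lies in [4, 8] — holds.
8) r=12, t=6, v=8; 1 of them equals 6 — holds.
9) values 2, 8, 6 are pairwise distinct — holds.
10) |8 - 8| = 0 — holds.
11) s=2, t=6, v=8; 1 of them equals 2 — holds.
12) p = 12 is in {12, 9, 16} — holds.

No violations.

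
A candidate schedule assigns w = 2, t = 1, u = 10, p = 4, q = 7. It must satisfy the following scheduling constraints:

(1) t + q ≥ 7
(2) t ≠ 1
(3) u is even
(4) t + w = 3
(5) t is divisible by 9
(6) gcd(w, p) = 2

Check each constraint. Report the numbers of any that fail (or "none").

Constraints 2, 5 do not hold.

(1) t + q = 1 + 7 = 8; 8 ≥ 7  yes
(2) t = 1, but 1 is required to differ  no
(3) u = 10 is even  yes
(4) t + w = 1 + 2 = 3  yes
(5) 1 = 9×0 + 1, so 9 does not divide 1  no
(6) gcd(2, 4) = 2  yes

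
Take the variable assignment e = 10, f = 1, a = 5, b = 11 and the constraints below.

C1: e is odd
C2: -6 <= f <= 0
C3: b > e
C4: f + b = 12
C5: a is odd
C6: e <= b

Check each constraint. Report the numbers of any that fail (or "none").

C1: e = 10 is even — fails.
C2: f = 1 is outside [-6, 0] — fails.
C3: b = 11, e = 10; 11 > 10 — holds.
C4: f + b = 1 + 11 = 12 — holds.
C5: a = 5 is odd — holds.
C6: e = 10, b = 11; 10 ≤ 11 — holds.

The assignment fails constraints 1 and 2.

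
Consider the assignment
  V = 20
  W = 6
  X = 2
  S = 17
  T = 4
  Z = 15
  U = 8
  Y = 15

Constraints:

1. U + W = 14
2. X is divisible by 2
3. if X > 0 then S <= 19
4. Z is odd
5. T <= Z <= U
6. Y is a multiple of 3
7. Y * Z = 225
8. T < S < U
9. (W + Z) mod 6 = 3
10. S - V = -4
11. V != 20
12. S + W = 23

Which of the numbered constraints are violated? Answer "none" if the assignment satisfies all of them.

Constraints 5, 8, 10, 11 do not hold.

1. U + W = 8 + 6 = 14 — holds.
2. 2 / 2 = 1, so 2 divides 2 — holds.
3. X = 2 > 0, so we need S ≤ 19; S = 17 ≤ 19 — holds.
4. Z = 15 is odd — holds.
5. values 4, 15, 8; Z = 15 is not <= U = 8 — fails.
6. 15 / 3 = 5, so 3 divides 15 — holds.
7. Y * Z = 15 * 15 = 225 — holds.
8. values 4, 17, 8; S = 17 is not < U = 8 — fails.
9. W + Z = 21; 21 mod 6 = 3 — holds.
10. S - V = 17 - 20 = -3, not -4 — fails.
11. V = 20, but 20 is required to differ — fails.
12. S + W = 17 + 6 = 23 — holds.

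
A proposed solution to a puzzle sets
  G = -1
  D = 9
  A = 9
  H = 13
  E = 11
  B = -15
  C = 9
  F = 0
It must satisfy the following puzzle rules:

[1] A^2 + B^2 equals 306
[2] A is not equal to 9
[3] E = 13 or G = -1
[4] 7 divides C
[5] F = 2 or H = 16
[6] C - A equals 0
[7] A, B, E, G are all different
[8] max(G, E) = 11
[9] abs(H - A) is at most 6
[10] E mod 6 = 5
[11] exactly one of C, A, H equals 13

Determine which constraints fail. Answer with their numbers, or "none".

The assignment fails constraints 2, 4, and 5.

[1] A^2 + B^2 = 9^2 + (-15)^2 = 81 + 225 = 306 — OK.
[2] A = 9, but 9 is required to differ — violated.
[3] E = 11 ≠ 13, but G = -1 = -1 (second disjunct) — OK.
[4] 9 = 7*1 + 2, so 7 does not divide 9 — violated.
[5] F = 0 ≠ 2 and H = 13 ≠ 16; both disjuncts false — violated.
[6] C - A = 9 - 9 = 0 — OK.
[7] values 9, -15, 11, -1 are pairwise distinct — OK.
[8] max(-1, 11) = 11 — OK.
[9] abs(13 - 9) = 4; 4 ≤ 6 — OK.
[10] 11 mod 6 = 5 — OK.
[11] C=9, A=9, H=13; 1 of them equals 13 — OK.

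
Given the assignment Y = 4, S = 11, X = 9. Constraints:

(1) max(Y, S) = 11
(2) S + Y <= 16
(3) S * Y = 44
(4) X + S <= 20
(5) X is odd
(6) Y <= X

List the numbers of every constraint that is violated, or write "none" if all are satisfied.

No violations.

(1) max(4, 11) = 11 — OK.
(2) S + Y = 11 + 4 = 15; 15 ≤ 16 — OK.
(3) S * Y = 11 * 4 = 44 — OK.
(4) X + S = 9 + 11 = 20; 20 ≤ 20 — OK.
(5) X = 9 is odd — OK.
(6) Y = 4, X = 9; 4 ≤ 9 — OK.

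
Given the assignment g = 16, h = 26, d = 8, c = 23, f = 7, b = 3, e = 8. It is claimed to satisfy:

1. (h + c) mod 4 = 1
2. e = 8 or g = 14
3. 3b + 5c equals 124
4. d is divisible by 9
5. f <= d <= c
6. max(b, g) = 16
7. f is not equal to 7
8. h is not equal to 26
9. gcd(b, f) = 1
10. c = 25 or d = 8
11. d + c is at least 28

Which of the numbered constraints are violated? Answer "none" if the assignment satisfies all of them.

The assignment fails constraints 4, 7, and 8.

1. h + c = 49; 49 mod 4 = 1  OK
2. e = 8 = 8 (first disjunct)  OK
3. 3b + 5c = 3(3) + 5(23) = 124  OK
4. 8 = 9*0 + 8, so 9 does not divide 8  FAIL
5. values 7 <= 8 <= 23  OK
6. max(3, 16) = 16  OK
7. f = 7, but 7 is required to differ  FAIL
8. h = 26, but 26 is required to differ  FAIL
9. gcd(3, 7) = 1  OK
10. c = 23 ≠ 25, but d = 8 = 8 (second disjunct)  OK
11. d + c = 8 + 23 = 31; 31 ≥ 28  OK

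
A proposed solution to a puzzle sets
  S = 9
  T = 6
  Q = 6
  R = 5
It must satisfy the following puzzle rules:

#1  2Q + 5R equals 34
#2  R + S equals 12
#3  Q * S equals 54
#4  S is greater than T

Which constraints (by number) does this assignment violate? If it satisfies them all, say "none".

No — constraints 1 and 2 are not satisfied.

#1 2Q + 5R = 2(6) + 5(5) = 37, not 34 — violated.
#2 R + S = 5 + 9 = 14, not 12 — violated.
#3 Q * S = 6 * 9 = 54 — OK.
#4 S = 9, T = 6; 9 > 6 — OK.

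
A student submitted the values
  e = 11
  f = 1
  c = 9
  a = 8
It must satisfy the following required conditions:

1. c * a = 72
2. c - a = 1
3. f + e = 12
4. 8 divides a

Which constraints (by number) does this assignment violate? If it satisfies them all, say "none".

None — every constraint holds.

1. c * a = 9 * 8 = 72  true
2. c - a = 9 - 8 = 1  true
3. f + e = 1 + 11 = 12  true
4. 8 / 8 = 1, so 8 divides 8  true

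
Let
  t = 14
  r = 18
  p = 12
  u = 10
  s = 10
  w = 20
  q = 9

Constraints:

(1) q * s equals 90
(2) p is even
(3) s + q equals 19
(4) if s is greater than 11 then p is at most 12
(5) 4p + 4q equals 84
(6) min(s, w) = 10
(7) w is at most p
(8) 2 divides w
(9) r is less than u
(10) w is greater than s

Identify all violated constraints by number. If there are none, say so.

(1) q * s = 9 * 10 = 90  ✔
(2) p = 12 is even  ✔
(3) s + q = 10 + 9 = 19  ✔
(4) s = 10, not > 11; antecedent false, conditional vacuously true  ✔
(5) 4p + 4q = 4(12) + 4(9) = 84  ✔
(6) min(10, 20) = 10  ✔
(7) w = 20, p = 12; 20 > 12 (want ≤)  ✘
(8) 20 / 2 = 10, so 2 divides 20  ✔
(9) r = 18, u = 10; 18 ≥ 10 (want <)  ✘
(10) w = 20, s = 10; 20 > 10  ✔

No — constraints 7 and 9 are not satisfied.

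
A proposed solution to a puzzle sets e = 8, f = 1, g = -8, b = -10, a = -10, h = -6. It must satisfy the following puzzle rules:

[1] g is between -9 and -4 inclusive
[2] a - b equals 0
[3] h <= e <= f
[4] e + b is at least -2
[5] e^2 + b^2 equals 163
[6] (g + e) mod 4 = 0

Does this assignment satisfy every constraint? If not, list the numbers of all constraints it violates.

[1] g = -8 lies in [-9, -4] — OK.
[2] a - b = -10 - (-10) = 0 — OK.
[3] values -6, 8, 1; e = 8 is not <= f = 1 — violated.
[4] e + b = 8 + (-10) = -2; -2 ≥ -2 — OK.
[5] e^2 + b^2 = 8^2 + (-10)^2 = 64 + 100 = 164, not 163 — violated.
[6] g + e = 0; 0 mod 4 = 0 — OK.

The assignment fails constraints 3, 5.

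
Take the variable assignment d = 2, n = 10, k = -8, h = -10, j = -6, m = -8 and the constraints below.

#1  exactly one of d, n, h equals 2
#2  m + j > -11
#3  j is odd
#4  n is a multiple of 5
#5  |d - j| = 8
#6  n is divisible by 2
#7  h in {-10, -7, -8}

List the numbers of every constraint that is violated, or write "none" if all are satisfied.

Constraints 2 and 3 do not hold.

#1 d=2, n=10, h=-10; 1 of them equals 2  yes
#2 m + j = -8 + (-6) = -14; -14 ≤ -11, bound -11 not met  no
#3 j = -6 is even  no
#4 10 / 5 = 2, so 5 divides 10  yes
#5 |2 - (-6)| = 8  yes
#6 10 / 2 = 5, so 2 divides 10  yes
#7 h = -10 is in {-10, -7, -8}  yes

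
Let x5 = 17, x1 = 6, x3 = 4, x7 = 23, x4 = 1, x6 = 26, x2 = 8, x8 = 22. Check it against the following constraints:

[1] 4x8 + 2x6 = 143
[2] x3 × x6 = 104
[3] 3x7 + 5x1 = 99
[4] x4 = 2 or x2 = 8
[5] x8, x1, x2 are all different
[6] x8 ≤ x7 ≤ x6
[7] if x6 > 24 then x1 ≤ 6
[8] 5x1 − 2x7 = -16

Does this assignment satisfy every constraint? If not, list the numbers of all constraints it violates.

[1] 4x8 + 2x6 = 4(22) + 2(26) = 140, not 143 — fails.
[2] x3 × x6 = 4 × 26 = 104 — holds.
[3] 3x7 + 5x1 = 3(23) + 5(6) = 99 — holds.
[4] x4 = 1 ≠ 2, but x2 = 8 = 8 (second disjunct) — holds.
[5] values 22, 6, 8 are pairwise distinct — holds.
[6] values 22 ≤ 23 ≤ 26 — holds.
[7] x6 = 26 > 24, so we need x1 ≤ 6; x1 = 6 ≤ 6 — holds.
[8] 5x1 − 2x7 = 5(6) − 2(23) = -16 — holds.

Constraint 1 does not hold.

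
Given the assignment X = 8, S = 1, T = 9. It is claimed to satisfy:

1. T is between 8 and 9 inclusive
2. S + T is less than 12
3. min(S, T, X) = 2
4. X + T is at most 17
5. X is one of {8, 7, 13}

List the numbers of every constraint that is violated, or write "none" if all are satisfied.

1. T = 9 lies in [8, 9]  OK
2. S + T = 1 + 9 = 10; 10 < 12  OK
3. min(1, 9, 8) = 1, not 2  FAIL
4. X + T = 8 + 9 = 17; 17 ≤ 17  OK
5. X = 8 is in {8, 7, 13}  OK

No — constraint 3 is not satisfied.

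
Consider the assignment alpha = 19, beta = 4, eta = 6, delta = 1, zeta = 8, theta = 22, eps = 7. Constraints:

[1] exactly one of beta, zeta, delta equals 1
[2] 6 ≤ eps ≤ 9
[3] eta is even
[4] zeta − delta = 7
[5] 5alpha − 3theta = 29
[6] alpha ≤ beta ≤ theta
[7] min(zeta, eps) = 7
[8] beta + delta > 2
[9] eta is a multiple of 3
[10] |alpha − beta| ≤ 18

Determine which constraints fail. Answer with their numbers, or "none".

[1] beta=4, zeta=8, delta=1; 1 of them equals 1 — satisfied.
[2] eps = 7 lies in [6, 9] — satisfied.
[3] eta = 6 is even — satisfied.
[4] zeta − delta = 8 − 1 = 7 — satisfied.
[5] 5alpha − 3theta = 5(19) − 3(22) = 29 — satisfied.
[6] values 19, 4, 22; alpha = 19 is not ≤ beta = 4 — violated.
[7] min(8, 7) = 7 — satisfied.
[8] beta + delta = 4 + 1 = 5; 5 > 2 — satisfied.
[9] 6 / 3 = 2, so 3 divides 6 — satisfied.
[10] |19 − 4| = 15; 15 ≤ 18 — satisfied.

Violated: 6.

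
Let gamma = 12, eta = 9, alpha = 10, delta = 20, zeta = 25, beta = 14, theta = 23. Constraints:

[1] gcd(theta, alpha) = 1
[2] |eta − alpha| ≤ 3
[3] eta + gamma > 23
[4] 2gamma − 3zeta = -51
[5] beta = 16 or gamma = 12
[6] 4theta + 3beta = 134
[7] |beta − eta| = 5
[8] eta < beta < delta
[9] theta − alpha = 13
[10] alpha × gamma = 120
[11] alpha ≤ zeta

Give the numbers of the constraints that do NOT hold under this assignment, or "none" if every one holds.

[1] gcd(23, 10) = 1  ✓
[2] |9 − 10| = 1; 1 ≤ 3  ✓
[3] eta + gamma = 9 + 12 = 21; 21 ≤ 23, bound 23 not met  ✗
[4] 2gamma − 3zeta = 2(12) − 3(25) = -51  ✓
[5] beta = 14 ≠ 16, but gamma = 12 = 12 (second disjunct)  ✓
[6] 4theta + 3beta = 4(23) + 3(14) = 134  ✓
[7] |14 − 9| = 5  ✓
[8] values 9 < 14 < 20  ✓
[9] theta − alpha = 23 − 10 = 13  ✓
[10] alpha × gamma = 10 × 12 = 120  ✓
[11] alpha = 10, zeta = 25; 10 ≤ 25  ✓

Constraint 3 is violated.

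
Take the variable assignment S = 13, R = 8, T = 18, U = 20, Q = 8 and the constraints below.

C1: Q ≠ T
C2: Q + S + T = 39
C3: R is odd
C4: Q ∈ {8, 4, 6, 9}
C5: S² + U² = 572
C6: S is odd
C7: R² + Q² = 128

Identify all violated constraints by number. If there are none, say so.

C1: Q = 8, T = 18; distinct — OK.
C2: Q + S + T = 8 + 13 + 18 = 39 — OK.
C3: R = 8 is even — violated.
C4: Q = 8 is in {8, 4, 6, 9} — OK.
C5: S² + U² = 13² + 20² = 169 + 400 = 569, not 572 — violated.
C6: S = 13 is odd — OK.
C7: R² + Q² = 8² + 8² = 64 + 64 = 128 — OK.

The assignment fails constraints 3, 5.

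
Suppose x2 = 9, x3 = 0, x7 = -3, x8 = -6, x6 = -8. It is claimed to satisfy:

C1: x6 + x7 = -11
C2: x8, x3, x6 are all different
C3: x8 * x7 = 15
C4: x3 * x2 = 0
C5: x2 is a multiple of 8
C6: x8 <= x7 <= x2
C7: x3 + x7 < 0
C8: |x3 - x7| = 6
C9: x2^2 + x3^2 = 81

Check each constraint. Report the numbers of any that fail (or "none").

Constraints 3, 5, and 8 do not hold.

C1: x6 + x7 = -8 + (-3) = -11  ✓
C2: values -6, 0, -8 are pairwise distinct  ✓
C3: x8 * x7 = -6 * (-3) = 18, not 15  ✗
C4: x3 * x2 = 0 * 9 = 0  ✓
C5: 9 = 8*1 + 1, so 8 does not divide 9  ✗
C6: values -6 <= -3 <= 9  ✓
C7: x3 + x7 = 0 + (-3) = -3; -3 < 0  ✓
C8: |0 - (-3)| = 3, not 6  ✗
C9: x2^2 + x3^2 = 9^2 + 0^2 = 81 + 0 = 81  ✓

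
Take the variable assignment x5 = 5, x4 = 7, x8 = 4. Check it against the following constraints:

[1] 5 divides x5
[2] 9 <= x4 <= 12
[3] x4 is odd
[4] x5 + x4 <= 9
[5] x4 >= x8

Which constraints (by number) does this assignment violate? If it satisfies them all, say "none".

The assignment fails constraints 2 and 4.

[1] 5 / 5 = 1, so 5 divides 5 — holds.
[2] x4 = 7 is outside [9, 12] — fails.
[3] x4 = 7 is odd — holds.
[4] x5 + x4 = 5 + 7 = 12; 12 > 9, bound 9 not met — fails.
[5] x4 = 7, x8 = 4; 7 ≥ 4 — holds.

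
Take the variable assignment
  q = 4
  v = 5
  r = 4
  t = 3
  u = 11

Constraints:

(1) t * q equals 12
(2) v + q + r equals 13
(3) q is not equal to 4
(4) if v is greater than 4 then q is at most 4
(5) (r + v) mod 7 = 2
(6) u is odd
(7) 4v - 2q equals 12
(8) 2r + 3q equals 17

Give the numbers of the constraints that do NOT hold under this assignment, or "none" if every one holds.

Constraints 3 and 8 are violated.

(1) t * q = 3 * 4 = 12  OK
(2) v + q + r = 5 + 4 + 4 = 13  OK
(3) q = 4, but 4 is required to differ  FAIL
(4) v = 5 > 4, so we need q ≤ 4; q = 4 ≤ 4  OK
(5) r + v = 9; 9 mod 7 = 2  OK
(6) u = 11 is odd  OK
(7) 4v - 2q = 4(5) - 2(4) = 12  OK
(8) 2r + 3q = 2(4) + 3(4) = 20, not 17  FAIL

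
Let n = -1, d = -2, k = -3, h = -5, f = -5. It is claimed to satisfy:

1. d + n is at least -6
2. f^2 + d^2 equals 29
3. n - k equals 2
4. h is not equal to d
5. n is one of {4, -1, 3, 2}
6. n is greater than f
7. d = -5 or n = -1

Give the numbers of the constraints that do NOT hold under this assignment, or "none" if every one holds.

Yes — all constraints hold.

1. d + n = -2 + (-1) = -3; -3 ≥ -6 — holds.
2. f^2 + d^2 = (-5)^2 + (-2)^2 = 25 + 4 = 29 — holds.
3. n - k = -1 - (-3) = 2 — holds.
4. h = -5, d = -2; distinct — holds.
5. n = -1 is in {4, -1, 3, 2} — holds.
6. n = -1, f = -5; -1 > -5 — holds.
7. d = -2 ≠ -5, but n = -1 = -1 (second disjunct) — holds.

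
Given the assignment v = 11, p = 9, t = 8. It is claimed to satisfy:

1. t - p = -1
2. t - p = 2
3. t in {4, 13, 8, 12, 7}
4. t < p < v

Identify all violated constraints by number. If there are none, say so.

No — constraint 2 is not satisfied.

1. t - p = 8 - 9 = -1  yes
2. t - p = 8 - 9 = -1, not 2  no
3. t = 8 is in {4, 13, 8, 12, 7}  yes
4. values 8 < 9 < 11  yes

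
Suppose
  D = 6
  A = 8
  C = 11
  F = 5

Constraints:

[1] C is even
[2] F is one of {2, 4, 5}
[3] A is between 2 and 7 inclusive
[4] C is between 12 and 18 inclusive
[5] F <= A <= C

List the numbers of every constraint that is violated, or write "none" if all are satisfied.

[1] C = 11 is odd — fails.
[2] F = 5 is in {2, 4, 5} — holds.
[3] A = 8 is outside [2, 7] — fails.
[4] C = 11 is outside [12, 18] — fails.
[5] values 5 <= 8 <= 11 — holds.

No — constraints 1, 3, 4 are not satisfied.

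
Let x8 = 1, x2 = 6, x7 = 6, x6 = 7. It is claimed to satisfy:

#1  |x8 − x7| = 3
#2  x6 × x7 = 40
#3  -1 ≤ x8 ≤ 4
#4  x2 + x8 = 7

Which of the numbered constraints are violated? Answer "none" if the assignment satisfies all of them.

Violated: 1 and 2.

#1 |1 − 6| = 5, not 3  ✗
#2 x6 × x7 = 7 × 6 = 42, not 40  ✗
#3 x8 = 1 lies in [-1, 4]  ✓
#4 x2 + x8 = 6 + 1 = 7  ✓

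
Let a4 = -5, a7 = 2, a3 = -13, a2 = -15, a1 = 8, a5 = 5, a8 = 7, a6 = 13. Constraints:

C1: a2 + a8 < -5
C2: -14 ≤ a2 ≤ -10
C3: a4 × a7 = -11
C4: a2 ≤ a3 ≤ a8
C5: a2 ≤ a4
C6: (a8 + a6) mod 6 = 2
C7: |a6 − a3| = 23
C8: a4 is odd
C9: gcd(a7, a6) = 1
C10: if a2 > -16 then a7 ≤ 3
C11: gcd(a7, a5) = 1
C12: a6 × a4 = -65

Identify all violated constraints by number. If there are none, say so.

C1: a2 + a8 = -15 + 7 = -8; -8 < -5 — holds.
C2: a2 = -15 is outside [-14, -10] — does not hold.
C3: a4 × a7 = -5 × 2 = -10, not -11 — does not hold.
C4: values -15 ≤ -13 ≤ 7 — holds.
C5: a2 = -15, a4 = -5; -15 ≤ -5 — holds.
C6: a8 + a6 = 20; 20 mod 6 = 2 — holds.
C7: |13 − (-13)| = 26, not 23 — does not hold.
C8: a4 = -5 is odd — holds.
C9: gcd(2, 13) = 1 — holds.
C10: a2 = -15 > -16, so we need a7 ≤ 3; a7 = 2 ≤ 3 — holds.
C11: gcd(2, 5) = 1 — holds.
C12: a6 × a4 = 13 × (-5) = -65 — holds.

Constraints 2, 3, and 7 are violated.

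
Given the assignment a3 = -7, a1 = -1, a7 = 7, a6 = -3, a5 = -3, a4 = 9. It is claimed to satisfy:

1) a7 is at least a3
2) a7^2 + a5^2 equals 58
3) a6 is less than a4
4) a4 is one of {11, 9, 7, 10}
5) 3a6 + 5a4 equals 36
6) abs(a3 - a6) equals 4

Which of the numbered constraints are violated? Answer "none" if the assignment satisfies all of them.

All constraints are satisfied.

1) a7 = 7, a3 = -7; 7 ≥ -7  ✔
2) a7^2 + a5^2 = 7^2 + (-3)^2 = 49 + 9 = 58  ✔
3) a6 = -3, a4 = 9; -3 < 9  ✔
4) a4 = 9 is in {11, 9, 7, 10}  ✔
5) 3a6 + 5a4 = 3(-3) + 5(9) = 36  ✔
6) abs(-7 - (-3)) = 4  ✔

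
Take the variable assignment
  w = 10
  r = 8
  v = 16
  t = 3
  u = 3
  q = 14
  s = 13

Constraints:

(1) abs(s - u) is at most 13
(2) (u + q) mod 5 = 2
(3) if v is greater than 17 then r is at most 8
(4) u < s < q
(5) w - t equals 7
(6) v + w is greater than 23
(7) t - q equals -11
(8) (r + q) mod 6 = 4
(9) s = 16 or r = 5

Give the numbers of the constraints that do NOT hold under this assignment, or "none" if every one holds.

(1) abs(13 - 3) = 10; 10 ≤ 13 — holds.
(2) u + q = 17; 17 mod 5 = 2 — holds.
(3) v = 16, not > 17; antecedent false, conditional vacuously true — holds.
(4) values 3 < 13 < 14 — holds.
(5) w - t = 10 - 3 = 7 — holds.
(6) v + w = 16 + 10 = 26; 26 > 23 — holds.
(7) t - q = 3 - 14 = -11 — holds.
(8) r + q = 22; 22 mod 6 = 4 — holds.
(9) s = 13 ≠ 16 and r = 8 ≠ 5; both disjuncts false — fails.

Constraint 9 is violated.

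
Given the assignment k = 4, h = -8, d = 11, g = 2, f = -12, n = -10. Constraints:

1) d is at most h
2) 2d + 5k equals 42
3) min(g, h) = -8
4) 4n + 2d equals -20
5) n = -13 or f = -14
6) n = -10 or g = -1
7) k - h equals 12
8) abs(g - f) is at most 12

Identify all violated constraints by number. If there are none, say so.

1) d = 11, h = -8; 11 > -8 (want ≤)  fails
2) 2d + 5k = 2(11) + 5(4) = 42  holds
3) min(2, -8) = -8  holds
4) 4n + 2d = 4(-10) + 2(11) = -18, not -20  fails
5) n = -10 ≠ -13 and f = -12 ≠ -14; both disjuncts false  fails
6) n = -10 = -10 (first disjunct)  holds
7) k - h = 4 - (-8) = 12  holds
8) abs(2 - (-12)) = 14; 14 > 12, exceeds bound 12  fails

The assignment fails constraints 1, 4, 5, 8.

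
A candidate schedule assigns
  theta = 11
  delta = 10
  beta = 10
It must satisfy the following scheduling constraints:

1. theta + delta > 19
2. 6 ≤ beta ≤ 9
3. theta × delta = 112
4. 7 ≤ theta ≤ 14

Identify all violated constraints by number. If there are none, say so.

1. theta + delta = 11 + 10 = 21; 21 > 19 — holds.
2. beta = 10 is outside [6, 9] — fails.
3. theta × delta = 11 × 10 = 110, not 112 — fails.
4. theta = 11 lies in [7, 14] — holds.

Constraints 2 and 3 do not hold.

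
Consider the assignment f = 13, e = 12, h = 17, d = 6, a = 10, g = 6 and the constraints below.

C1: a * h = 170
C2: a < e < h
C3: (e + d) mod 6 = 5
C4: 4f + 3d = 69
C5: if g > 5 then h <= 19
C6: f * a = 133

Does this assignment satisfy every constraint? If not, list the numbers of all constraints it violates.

No — constraints 3, 4, and 6 are not satisfied.

C1: a * h = 10 * 17 = 170  ✔
C2: values 10 < 12 < 17  ✔
C3: e + d = 18; 18 mod 6 = 0, not 5  ✘
C4: 4f + 3d = 4(13) + 3(6) = 70, not 69  ✘
C5: g = 6 > 5, so we need h ≤ 19; h = 17 ≤ 19  ✔
C6: f * a = 13 * 10 = 130, not 133  ✘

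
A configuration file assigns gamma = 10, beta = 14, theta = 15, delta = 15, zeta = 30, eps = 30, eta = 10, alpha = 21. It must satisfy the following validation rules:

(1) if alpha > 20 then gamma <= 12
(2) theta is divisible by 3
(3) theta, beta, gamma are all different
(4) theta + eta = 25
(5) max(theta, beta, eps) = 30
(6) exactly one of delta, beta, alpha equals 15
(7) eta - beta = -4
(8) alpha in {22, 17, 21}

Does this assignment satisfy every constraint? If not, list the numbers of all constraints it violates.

The assignment satisfies every constraint.

(1) alpha = 21 > 20, so we need gamma ≤ 12; gamma = 10 ≤ 12 — holds.
(2) 15 / 3 = 5, so 3 divides 15 — holds.
(3) values 15, 14, 10 are pairwise distinct — holds.
(4) theta + eta = 15 + 10 = 25 — holds.
(5) max(15, 14, 30) = 30 — holds.
(6) delta=15, beta=14, alpha=21; 1 of them equals 15 — holds.
(7) eta - beta = 10 - 14 = -4 — holds.
(8) alpha = 21 is in {22, 17, 21} — holds.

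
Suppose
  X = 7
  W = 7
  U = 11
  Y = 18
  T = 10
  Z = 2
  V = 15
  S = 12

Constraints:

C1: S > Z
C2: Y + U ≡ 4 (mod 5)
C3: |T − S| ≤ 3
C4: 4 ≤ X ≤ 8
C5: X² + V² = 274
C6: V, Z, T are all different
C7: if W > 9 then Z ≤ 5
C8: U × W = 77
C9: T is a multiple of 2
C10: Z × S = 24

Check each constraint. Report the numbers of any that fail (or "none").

Yes — all constraints hold.

C1: S = 12, Z = 2; 12 > 2  ✔
C2: Y + U = 29; 29 mod 5 = 4  ✔
C3: |10 − 12| = 2; 2 ≤ 3  ✔
C4: X = 7 lies in [4, 8]  ✔
C5: X² + V² = 7² + 15² = 49 + 225 = 274  ✔
C6: values 15, 2, 10 are pairwise distinct  ✔
C7: W = 7, not > 9; antecedent false, conditional vacuously true  ✔
C8: U × W = 11 × 7 = 77  ✔
C9: 10 / 2 = 5, so 2 divides 10  ✔
C10: Z × S = 2 × 12 = 24  ✔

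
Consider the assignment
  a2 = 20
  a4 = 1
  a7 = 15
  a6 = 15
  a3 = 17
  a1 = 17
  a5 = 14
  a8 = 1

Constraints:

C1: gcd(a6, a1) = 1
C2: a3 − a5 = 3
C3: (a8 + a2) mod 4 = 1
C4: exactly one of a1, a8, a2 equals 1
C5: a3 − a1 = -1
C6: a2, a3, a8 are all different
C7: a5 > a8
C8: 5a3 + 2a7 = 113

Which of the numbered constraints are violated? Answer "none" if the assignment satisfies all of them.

C1: gcd(15, 17) = 1 — satisfied.
C2: a3 − a5 = 17 − 14 = 3 — satisfied.
C3: a8 + a2 = 21; 21 mod 4 = 1 — satisfied.
C4: a1=17, a8=1, a2=20; 1 of them equals 1 — satisfied.
C5: a3 − a1 = 17 − 17 = 0, not -1 — violated.
C6: values 20, 17, 1 are pairwise distinct — satisfied.
C7: a5 = 14, a8 = 1; 14 > 1 — satisfied.
C8: 5a3 + 2a7 = 5(17) + 2(15) = 115, not 113 — violated.

Violated: 5 and 8.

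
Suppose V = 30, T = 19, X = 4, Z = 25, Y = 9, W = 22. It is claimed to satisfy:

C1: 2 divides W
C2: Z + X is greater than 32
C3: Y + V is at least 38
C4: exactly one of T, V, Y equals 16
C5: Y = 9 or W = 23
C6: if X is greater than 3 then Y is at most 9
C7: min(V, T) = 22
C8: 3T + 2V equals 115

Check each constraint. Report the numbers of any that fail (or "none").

Violated: 2, 4, 7, and 8.

C1: 22 / 2 = 11, so 2 divides 22 — OK.
C2: Z + X = 25 + 4 = 29; 29 ≤ 32, bound 32 not met — violated.
C3: Y + V = 9 + 30 = 39; 39 ≥ 38 — OK.
C4: T=19, V=30, Y=9; 0 of them equal 16, not exactly one — violated.
C5: Y = 9 = 9 (first disjunct) — OK.
C6: X = 4 > 3, so we need Y ≤ 9; Y = 9 ≤ 9 — OK.
C7: min(30, 19) = 19, not 22 — violated.
C8: 3T + 2V = 3(19) + 2(30) = 117, not 115 — violated.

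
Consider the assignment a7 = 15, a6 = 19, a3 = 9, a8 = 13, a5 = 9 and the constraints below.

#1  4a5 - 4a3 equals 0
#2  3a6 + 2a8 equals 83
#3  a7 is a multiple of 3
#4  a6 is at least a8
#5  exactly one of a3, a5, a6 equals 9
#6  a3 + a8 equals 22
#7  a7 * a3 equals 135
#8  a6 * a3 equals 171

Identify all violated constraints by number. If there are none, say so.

The assignment fails constraint 5.

#1 4a5 - 4a3 = 4(9) - 4(9) = 0  true
#2 3a6 + 2a8 = 3(19) + 2(13) = 83  true
#3 15 / 3 = 5, so 3 divides 15  true
#4 a6 = 19, a8 = 13; 19 ≥ 13  true
#5 a3=9, a5=9, a6=19; 2 of them equal 9, not exactly one  false
#6 a3 + a8 = 9 + 13 = 22  true
#7 a7 * a3 = 15 * 9 = 135  true
#8 a6 * a3 = 19 * 9 = 171  true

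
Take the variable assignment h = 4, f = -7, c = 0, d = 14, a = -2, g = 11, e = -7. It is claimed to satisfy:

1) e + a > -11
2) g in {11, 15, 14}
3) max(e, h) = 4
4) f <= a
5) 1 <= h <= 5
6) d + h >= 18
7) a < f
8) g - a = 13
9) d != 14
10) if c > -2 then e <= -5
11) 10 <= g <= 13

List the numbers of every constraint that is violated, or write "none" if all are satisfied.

Constraints 7 and 9 are violated.

1) e + a = -7 + (-2) = -9; -9 > -11 — OK.
2) g = 11 is in {11, 15, 14} — OK.
3) max(-7, 4) = 4 — OK.
4) f = -7, a = -2; -7 ≤ -2 — OK.
5) h = 4 lies in [1, 5] — OK.
6) d + h = 14 + 4 = 18; 18 ≥ 18 — OK.
7) a = -2, f = -7; -2 ≥ -7 (want <) — violated.
8) g - a = 11 - (-2) = 13 — OK.
9) d = 14, but 14 is required to differ — violated.
10) c = 0 > -2, so we need e ≤ -5; e = -7 ≤ -5 — OK.
11) g = 11 lies in [10, 13] — OK.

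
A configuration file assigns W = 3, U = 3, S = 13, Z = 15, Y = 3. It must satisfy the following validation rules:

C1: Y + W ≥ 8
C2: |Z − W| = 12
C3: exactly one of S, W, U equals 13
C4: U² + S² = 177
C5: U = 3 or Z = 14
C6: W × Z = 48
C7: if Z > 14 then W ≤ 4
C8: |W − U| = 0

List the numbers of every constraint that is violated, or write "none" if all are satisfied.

C1: Y + W = 3 + 3 = 6; 6 < 8, bound 8 not met — fails.
C2: |15 − 3| = 12 — holds.
C3: S=13, W=3, U=3; 1 of them equals 13 — holds.
C4: U² + S² = 3² + 13² = 9 + 169 = 178, not 177 — fails.
C5: U = 3 = 3 (first disjunct) — holds.
C6: W × Z = 3 × 15 = 45, not 48 — fails.
C7: Z = 15 > 14, so we need W ≤ 4; W = 3 ≤ 4 — holds.
C8: |3 − 3| = 0 — holds.

Violated: 1, 4, and 6.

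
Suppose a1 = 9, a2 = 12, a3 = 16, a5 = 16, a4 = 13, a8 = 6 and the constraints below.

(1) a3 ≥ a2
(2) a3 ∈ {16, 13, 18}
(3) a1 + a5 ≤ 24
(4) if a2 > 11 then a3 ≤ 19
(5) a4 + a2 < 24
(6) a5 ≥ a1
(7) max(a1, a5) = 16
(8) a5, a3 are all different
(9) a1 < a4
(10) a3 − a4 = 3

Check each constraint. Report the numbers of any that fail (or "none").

(1) a3 = 16, a2 = 12; 16 ≥ 12 — holds.
(2) a3 = 16 is in {16, 13, 18} — holds.
(3) a1 + a5 = 9 + 16 = 25; 25 > 24, bound 24 not met — does not hold.
(4) a2 = 12 > 11, so we need a3 ≤ 19; a3 = 16 ≤ 19 — holds.
(5) a4 + a2 = 13 + 12 = 25; 25 ≥ 24, bound 24 not met — does not hold.
(6) a5 = 16, a1 = 9; 16 ≥ 9 — holds.
(7) max(9, 16) = 16 — holds.
(8) a5 = a3 = 16, not all different — does not hold.
(9) a1 = 9, a4 = 13; 9 < 13 — holds.
(10) a3 − a4 = 16 − 13 = 3 — holds.

Violated: 3, 5, and 8.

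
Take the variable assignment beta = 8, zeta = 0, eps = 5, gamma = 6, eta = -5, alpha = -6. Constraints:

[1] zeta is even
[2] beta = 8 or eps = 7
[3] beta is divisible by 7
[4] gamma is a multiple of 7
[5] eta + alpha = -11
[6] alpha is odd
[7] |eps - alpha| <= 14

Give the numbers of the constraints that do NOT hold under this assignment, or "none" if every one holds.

[1] zeta = 0 is even  OK
[2] beta = 8 = 8 (first disjunct)  OK
[3] 8 = 7*1 + 1, so 7 does not divide 8  FAIL
[4] 6 = 7*0 + 6, so 7 does not divide 6  FAIL
[5] eta + alpha = -5 + (-6) = -11  OK
[6] alpha = -6 is even  FAIL
[7] |5 - (-6)| = 11; 11 ≤ 14  OK

Constraints 3, 4, 6 are violated.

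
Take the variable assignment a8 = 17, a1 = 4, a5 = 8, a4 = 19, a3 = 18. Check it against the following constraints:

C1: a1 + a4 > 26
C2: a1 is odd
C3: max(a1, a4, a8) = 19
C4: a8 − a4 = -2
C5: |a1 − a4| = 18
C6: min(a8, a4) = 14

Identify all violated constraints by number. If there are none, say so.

No — constraints 1, 2, 5, 6 are not satisfied.

C1: a1 + a4 = 4 + 19 = 23; 23 ≤ 26, bound 26 not met  ✘
C2: a1 = 4 is even  ✘
C3: max(4, 19, 17) = 19  ✔
C4: a8 − a4 = 17 − 19 = -2  ✔
C5: |4 − 19| = 15, not 18  ✘
C6: min(17, 19) = 17, not 14  ✘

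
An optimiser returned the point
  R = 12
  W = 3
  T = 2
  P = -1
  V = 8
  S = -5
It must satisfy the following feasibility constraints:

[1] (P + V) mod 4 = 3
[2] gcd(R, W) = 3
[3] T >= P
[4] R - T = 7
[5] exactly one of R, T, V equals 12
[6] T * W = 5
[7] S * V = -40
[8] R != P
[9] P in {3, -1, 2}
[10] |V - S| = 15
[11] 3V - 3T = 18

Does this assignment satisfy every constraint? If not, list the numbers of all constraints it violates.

The assignment fails constraints 4, 6, 10.

[1] P + V = 7; 7 mod 4 = 3 — holds.
[2] gcd(12, 3) = 3 — holds.
[3] T = 2, P = -1; 2 ≥ -1 — holds.
[4] R - T = 12 - 2 = 10, not 7 — fails.
[5] R=12, T=2, V=8; 1 of them equals 12 — holds.
[6] T * W = 2 * 3 = 6, not 5 — fails.
[7] S * V = -5 * 8 = -40 — holds.
[8] R = 12, P = -1; distinct — holds.
[9] P = -1 is in {3, -1, 2} — holds.
[10] |8 - (-5)| = 13, not 15 — fails.
[11] 3V - 3T = 3(8) - 3(2) = 18 — holds.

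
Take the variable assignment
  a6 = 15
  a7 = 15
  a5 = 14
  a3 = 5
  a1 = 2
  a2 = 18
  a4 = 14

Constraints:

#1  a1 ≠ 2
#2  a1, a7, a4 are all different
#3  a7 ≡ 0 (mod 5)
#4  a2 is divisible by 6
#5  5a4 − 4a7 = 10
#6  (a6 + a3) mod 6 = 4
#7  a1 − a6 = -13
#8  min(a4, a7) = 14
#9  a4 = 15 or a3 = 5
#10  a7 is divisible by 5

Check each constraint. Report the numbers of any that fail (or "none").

#1 a1 = 2, but 2 is required to differ — violated.
#2 values 2, 15, 14 are pairwise distinct — OK.
#3 15 mod 5 = 0 — OK.
#4 18 / 6 = 3, so 6 divides 18 — OK.
#5 5a4 − 4a7 = 5(14) − 4(15) = 10 — OK.
#6 a6 + a3 = 20; 20 mod 6 = 2, not 4 — violated.
#7 a1 − a6 = 2 − 15 = -13 — OK.
#8 min(14, 15) = 14 — OK.
#9 a4 = 14 ≠ 15, but a3 = 5 = 5 (second disjunct) — OK.
#10 15 / 5 = 3, so 5 divides 15 — OK.

Constraints 1 and 6 are violated.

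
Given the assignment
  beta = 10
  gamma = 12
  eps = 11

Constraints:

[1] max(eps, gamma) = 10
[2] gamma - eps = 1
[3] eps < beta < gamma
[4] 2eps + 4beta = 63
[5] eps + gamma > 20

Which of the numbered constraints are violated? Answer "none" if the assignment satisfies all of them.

[1] max(11, 12) = 12, not 10  no
[2] gamma - eps = 12 - 11 = 1  yes
[3] values 11, 10, 12; eps = 11 is not < beta = 10  no
[4] 2eps + 4beta = 2(11) + 4(10) = 62, not 63  no
[5] eps + gamma = 11 + 12 = 23; 23 > 20  yes

No — constraints 1, 3, and 4 are not satisfied.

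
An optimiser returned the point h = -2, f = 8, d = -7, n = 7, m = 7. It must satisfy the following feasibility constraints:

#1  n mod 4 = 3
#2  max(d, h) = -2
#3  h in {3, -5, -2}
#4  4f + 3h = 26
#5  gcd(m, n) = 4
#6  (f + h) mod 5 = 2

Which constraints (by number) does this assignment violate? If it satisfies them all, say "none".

#1 7 mod 4 = 3  yes
#2 max(-7, -2) = -2  yes
#3 h = -2 is in {3, -5, -2}  yes
#4 4f + 3h = 4(8) + 3(-2) = 26  yes
#5 gcd(7, 7) = 7, not 4  no
#6 f + h = 6; 6 mod 5 = 1, not 2  no

Violated: 5, 6.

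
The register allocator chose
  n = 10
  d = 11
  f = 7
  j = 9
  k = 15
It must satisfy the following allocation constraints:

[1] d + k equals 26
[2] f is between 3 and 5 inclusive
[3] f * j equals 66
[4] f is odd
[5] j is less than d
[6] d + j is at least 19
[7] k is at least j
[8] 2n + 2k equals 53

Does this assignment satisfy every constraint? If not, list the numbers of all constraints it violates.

Violated: 2, 3, and 8.

[1] d + k = 11 + 15 = 26 — holds.
[2] f = 7 is outside [3, 5] — does not hold.
[3] f * j = 7 * 9 = 63, not 66 — does not hold.
[4] f = 7 is odd — holds.
[5] j = 9, d = 11; 9 < 11 — holds.
[6] d + j = 11 + 9 = 20; 20 ≥ 19 — holds.
[7] k = 15, j = 9; 15 ≥ 9 — holds.
[8] 2n + 2k = 2(10) + 2(15) = 50, not 53 — does not hold.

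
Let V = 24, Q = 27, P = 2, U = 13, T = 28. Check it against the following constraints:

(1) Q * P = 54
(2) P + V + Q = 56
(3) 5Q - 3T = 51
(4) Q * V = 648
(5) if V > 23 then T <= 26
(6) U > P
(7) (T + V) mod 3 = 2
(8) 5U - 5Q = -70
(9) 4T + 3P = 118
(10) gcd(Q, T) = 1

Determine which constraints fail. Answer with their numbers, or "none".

(1) Q * P = 27 * 2 = 54  ✓
(2) P + V + Q = 2 + 24 + 27 = 53, not 56  ✗
(3) 5Q - 3T = 5(27) - 3(28) = 51  ✓
(4) Q * V = 27 * 24 = 648  ✓
(5) V = 24 > 23, so we need T ≤ 26; but T = 28 > 26  ✗
(6) U = 13, P = 2; 13 > 2  ✓
(7) T + V = 52; 52 mod 3 = 1, not 2  ✗
(8) 5U - 5Q = 5(13) - 5(27) = -70  ✓
(9) 4T + 3P = 4(28) + 3(2) = 118  ✓
(10) gcd(27, 28) = 1  ✓

No — constraints 2, 5, and 7 are not satisfied.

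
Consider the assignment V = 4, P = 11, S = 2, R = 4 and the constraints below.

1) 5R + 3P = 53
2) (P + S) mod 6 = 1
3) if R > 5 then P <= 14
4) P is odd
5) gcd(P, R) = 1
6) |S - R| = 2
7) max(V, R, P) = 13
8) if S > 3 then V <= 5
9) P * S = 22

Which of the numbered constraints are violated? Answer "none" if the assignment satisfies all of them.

The assignment fails constraint 7.

1) 5R + 3P = 5(4) + 3(11) = 53 — OK.
2) P + S = 13; 13 mod 6 = 1 — OK.
3) R = 4, not > 5; antecedent false, conditional vacuously true — OK.
4) P = 11 is odd — OK.
5) gcd(11, 4) = 1 — OK.
6) |2 - 4| = 2 — OK.
7) max(4, 4, 11) = 11, not 13 — violated.
8) S = 2, not > 3; antecedent false, conditional vacuously true — OK.
9) P * S = 11 * 2 = 22 — OK.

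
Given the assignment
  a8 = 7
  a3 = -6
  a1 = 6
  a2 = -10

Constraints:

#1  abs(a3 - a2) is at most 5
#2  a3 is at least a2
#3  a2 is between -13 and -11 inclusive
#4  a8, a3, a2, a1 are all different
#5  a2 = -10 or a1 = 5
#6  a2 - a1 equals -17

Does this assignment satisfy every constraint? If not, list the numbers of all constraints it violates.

#1 abs(-6 - (-10)) = 4; 4 ≤ 5  yes
#2 a3 = -6, a2 = -10; -6 ≥ -10  yes
#3 a2 = -10 is outside [-13, -11]  no
#4 values 7, -6, -10, 6 are pairwise distinct  yes
#5 a2 = -10 = -10 (first disjunct)  yes
#6 a2 - a1 = -10 - 6 = -16, not -17  no

Constraints 3 and 6 are violated.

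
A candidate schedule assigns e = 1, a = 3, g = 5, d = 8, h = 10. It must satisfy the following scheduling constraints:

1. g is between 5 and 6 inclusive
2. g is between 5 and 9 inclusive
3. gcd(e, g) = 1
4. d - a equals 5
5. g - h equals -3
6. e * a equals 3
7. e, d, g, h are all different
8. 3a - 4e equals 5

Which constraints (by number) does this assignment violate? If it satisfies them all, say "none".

The assignment fails constraint 5.

1. g = 5 lies in [5, 6]  ✓
2. g = 5 lies in [5, 9]  ✓
3. gcd(1, 5) = 1  ✓
4. d - a = 8 - 3 = 5  ✓
5. g - h = 5 - 10 = -5, not -3  ✗
6. e * a = 1 * 3 = 3  ✓
7. values 1, 8, 5, 10 are pairwise distinct  ✓
8. 3a - 4e = 3(3) - 4(1) = 5  ✓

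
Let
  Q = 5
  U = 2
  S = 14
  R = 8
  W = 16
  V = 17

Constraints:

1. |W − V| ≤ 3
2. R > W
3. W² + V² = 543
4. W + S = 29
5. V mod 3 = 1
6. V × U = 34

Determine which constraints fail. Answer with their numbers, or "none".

No — constraints 2, 3, 4, and 5 are not satisfied.

1. |16 − 17| = 1; 1 ≤ 3 — satisfied.
2. R = 8, W = 16; 8 ≤ 16 (want >) — violated.
3. W² + V² = 16² + 17² = 256 + 289 = 545, not 543 — violated.
4. W + S = 16 + 14 = 30, not 29 — violated.
5. 17 mod 3 = 2, not 1 — violated.
6. V × U = 17 × 2 = 34 — satisfied.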